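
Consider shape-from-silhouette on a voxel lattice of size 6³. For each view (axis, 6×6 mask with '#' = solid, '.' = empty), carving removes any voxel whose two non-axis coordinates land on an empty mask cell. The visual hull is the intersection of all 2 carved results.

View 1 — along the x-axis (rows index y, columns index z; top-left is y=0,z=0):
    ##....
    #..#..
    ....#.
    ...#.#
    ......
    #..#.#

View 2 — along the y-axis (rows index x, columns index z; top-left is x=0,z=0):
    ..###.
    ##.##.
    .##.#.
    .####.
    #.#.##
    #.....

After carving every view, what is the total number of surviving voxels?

start: 6×6×6 = 216 voxels
[1] x-view keeps 10 columns → grid now 60
[2] y-view keeps 19 columns → grid now 28

remaining voxels: 28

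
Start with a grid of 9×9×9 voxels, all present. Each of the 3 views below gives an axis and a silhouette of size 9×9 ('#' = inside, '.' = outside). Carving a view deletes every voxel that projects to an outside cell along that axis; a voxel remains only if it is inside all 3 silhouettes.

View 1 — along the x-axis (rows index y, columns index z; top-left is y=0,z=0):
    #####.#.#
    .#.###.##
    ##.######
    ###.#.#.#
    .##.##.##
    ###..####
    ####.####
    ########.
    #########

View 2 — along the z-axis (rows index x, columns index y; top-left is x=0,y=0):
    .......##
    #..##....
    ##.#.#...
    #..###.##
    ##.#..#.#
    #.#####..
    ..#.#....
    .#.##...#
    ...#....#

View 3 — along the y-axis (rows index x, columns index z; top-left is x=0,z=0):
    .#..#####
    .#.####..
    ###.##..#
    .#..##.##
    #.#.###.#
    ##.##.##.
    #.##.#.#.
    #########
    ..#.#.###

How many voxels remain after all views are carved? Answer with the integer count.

full grid |V| = 729
  1. axis=0 (YZ plane), |mask|=65  ⇒  voxels=585
  2. axis=2 (XY plane), |mask|=34  ⇒  voxels=239
  3. axis=1 (XZ plane), |mask|=53  ⇒  voxels=158

voxel count = 158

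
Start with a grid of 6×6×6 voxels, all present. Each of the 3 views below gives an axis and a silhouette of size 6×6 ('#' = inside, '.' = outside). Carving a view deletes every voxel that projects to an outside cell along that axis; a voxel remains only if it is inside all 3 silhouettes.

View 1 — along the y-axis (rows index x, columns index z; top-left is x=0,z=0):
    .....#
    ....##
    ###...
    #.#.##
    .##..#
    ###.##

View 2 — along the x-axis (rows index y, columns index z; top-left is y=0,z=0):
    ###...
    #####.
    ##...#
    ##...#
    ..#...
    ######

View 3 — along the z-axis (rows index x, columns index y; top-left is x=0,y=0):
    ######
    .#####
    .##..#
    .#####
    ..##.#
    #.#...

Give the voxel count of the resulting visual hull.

remaining voxels: 41

full grid |V| = 216
V1 y: intersect with XZ mask (18 set) -- 108 left
V2 x: intersect with YZ mask (21 set) -- 67 left
V3 z: intersect with XY mask (24 set) -- 41 left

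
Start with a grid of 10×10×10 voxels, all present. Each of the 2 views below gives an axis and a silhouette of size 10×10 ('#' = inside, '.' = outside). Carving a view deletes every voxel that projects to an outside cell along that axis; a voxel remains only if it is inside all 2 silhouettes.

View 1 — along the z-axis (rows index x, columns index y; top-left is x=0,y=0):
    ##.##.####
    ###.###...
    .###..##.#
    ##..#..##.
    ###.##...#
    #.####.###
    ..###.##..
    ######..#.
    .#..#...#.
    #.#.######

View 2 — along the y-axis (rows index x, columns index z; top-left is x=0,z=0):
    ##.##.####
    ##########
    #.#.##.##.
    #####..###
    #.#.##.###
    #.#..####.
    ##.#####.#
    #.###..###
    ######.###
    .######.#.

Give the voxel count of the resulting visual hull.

full grid |V| = 1000
  1. axis=2 (XY plane), |mask|=62  ⇒  voxels=620
  2. axis=1 (XZ plane), |mask|=76  ⇒  voxels=462

462 voxels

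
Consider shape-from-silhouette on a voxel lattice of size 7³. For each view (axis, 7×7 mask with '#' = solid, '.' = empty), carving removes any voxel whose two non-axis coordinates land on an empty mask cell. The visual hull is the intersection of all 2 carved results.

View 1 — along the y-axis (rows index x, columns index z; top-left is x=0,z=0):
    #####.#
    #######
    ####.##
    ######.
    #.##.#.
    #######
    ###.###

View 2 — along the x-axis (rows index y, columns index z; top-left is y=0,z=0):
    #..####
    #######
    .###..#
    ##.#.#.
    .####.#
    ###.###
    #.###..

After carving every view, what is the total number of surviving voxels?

|visual hull| = 210

start: 7×7×7 = 343 voxels
step 1: project along y, AND mask (42/49) → |grid| = 294
step 2: project along x, AND mask (35/49) → |grid| = 210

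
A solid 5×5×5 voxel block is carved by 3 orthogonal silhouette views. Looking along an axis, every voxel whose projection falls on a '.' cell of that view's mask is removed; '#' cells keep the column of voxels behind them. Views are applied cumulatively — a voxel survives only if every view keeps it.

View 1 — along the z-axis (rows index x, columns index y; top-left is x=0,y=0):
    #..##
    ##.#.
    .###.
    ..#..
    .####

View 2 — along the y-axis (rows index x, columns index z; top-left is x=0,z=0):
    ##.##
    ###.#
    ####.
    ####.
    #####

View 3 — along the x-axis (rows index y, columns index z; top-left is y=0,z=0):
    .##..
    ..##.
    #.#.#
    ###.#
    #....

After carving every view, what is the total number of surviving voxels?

start: 5×5×5 = 125 voxels
[1] z-view keeps 14 columns → grid now 70
[2] y-view keeps 21 columns → grid now 60
[3] x-view keeps 12 columns → grid now 31

|visual hull| = 31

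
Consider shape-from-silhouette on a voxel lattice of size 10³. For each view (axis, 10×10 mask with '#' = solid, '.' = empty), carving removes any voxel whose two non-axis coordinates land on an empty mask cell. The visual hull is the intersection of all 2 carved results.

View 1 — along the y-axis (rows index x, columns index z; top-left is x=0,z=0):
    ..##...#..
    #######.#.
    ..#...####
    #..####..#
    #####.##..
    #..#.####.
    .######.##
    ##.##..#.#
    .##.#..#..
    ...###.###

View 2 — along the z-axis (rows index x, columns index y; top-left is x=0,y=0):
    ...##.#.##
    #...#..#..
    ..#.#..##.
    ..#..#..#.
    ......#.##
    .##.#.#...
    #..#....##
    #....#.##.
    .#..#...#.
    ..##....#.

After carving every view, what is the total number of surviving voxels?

remaining voxels: 208

start: 10×10×10 = 1000 voxels
after view 1 [y-axis, 59 of 100 cells solid] → remaining = 590
after view 2 [z-axis, 36 of 100 cells solid] → remaining = 208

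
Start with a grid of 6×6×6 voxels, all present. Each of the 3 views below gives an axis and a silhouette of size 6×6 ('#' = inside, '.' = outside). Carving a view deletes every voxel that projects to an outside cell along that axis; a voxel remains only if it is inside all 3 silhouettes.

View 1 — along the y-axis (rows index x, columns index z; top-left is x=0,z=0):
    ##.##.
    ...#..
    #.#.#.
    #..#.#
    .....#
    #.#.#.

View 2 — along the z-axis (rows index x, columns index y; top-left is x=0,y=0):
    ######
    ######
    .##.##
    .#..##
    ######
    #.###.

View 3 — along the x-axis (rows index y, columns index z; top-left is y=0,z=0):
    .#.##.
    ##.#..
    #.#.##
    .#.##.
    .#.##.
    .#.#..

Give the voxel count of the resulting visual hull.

initial block: 6^3 = 216
[1] y-view keeps 15 columns → grid now 90
[2] z-view keeps 29 columns → grid now 69
[3] x-view keeps 18 columns → grid now 37

remaining voxels: 37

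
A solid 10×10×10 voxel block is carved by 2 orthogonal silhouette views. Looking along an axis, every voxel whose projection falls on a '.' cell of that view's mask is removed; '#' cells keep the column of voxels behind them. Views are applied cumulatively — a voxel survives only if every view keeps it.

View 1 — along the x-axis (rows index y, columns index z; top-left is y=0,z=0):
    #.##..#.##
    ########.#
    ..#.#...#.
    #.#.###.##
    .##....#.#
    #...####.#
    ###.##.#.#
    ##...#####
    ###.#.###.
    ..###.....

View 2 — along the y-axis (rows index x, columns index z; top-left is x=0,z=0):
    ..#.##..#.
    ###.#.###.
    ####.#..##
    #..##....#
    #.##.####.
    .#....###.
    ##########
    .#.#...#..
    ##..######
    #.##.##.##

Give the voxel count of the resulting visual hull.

full grid |V| = 1000
[1] x-view keeps 59 columns → grid now 590
[2] y-view keeps 61 columns → grid now 357

remaining voxels: 357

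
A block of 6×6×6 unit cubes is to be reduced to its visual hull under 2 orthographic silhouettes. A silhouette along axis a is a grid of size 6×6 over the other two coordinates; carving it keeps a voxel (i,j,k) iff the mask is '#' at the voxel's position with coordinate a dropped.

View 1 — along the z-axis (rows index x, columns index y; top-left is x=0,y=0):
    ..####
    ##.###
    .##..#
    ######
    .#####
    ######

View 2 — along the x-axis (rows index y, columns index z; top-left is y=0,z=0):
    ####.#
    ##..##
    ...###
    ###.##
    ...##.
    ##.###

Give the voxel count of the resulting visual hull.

remaining voxels: 115

initial block: 6^3 = 216
carve view 1 (along z, XY-mask fill 29/36): 174 voxels remain
carve view 2 (along x, YZ-mask fill 24/36): 115 voxels remain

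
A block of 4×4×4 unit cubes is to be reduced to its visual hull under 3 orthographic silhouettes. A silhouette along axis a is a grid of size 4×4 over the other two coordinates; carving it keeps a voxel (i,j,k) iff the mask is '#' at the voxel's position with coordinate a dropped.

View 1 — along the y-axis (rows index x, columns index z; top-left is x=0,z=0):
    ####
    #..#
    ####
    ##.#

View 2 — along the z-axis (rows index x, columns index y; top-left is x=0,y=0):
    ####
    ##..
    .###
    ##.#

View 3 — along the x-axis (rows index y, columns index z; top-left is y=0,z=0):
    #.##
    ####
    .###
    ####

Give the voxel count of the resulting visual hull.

remaining voxels: 37

initial block: 4^3 = 64
step 1: project along y, AND mask (13/16) → |grid| = 52
step 2: project along z, AND mask (12/16) → |grid| = 41
step 3: project along x, AND mask (14/16) → |grid| = 37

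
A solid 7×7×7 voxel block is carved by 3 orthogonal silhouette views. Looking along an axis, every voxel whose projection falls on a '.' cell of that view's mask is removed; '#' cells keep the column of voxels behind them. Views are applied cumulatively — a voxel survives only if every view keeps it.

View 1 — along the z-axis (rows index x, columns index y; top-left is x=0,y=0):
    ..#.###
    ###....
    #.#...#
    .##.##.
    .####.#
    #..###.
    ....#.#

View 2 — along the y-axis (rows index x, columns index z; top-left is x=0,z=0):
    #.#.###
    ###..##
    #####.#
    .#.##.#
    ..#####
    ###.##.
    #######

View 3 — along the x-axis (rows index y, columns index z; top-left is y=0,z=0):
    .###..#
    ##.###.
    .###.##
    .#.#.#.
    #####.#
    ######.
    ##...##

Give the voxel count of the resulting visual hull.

initial block: 7^3 = 343
  1. axis=2 (XY plane), |mask|=25  ⇒  voxels=175
  2. axis=1 (XZ plane), |mask|=37  ⇒  voxels=128
  3. axis=0 (YZ plane), |mask|=33  ⇒  voxels=86

86 voxels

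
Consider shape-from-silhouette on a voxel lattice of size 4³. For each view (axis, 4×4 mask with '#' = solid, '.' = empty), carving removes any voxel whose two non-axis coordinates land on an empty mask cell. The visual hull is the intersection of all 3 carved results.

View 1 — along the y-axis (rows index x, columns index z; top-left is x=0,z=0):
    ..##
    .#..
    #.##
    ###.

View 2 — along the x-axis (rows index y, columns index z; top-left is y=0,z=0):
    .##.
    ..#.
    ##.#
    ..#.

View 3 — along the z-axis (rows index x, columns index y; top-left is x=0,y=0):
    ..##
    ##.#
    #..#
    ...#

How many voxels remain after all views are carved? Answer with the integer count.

|visual hull| = 6

initial block: 4^3 = 64
after view 1 [y-axis, 9 of 16 cells solid] → remaining = 36
after view 2 [x-axis, 7 of 16 cells solid] → remaining = 17
after view 3 [z-axis, 8 of 16 cells solid] → remaining = 6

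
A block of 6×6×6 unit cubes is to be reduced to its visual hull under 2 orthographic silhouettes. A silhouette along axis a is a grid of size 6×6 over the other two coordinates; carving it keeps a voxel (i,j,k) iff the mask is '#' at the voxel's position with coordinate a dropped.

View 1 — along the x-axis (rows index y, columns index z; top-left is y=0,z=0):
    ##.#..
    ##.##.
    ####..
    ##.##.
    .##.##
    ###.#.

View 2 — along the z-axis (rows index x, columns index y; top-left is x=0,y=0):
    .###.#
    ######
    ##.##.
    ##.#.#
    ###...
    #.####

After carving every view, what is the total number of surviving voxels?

remaining voxels: 99

initial block: 6^3 = 216
[1] x-view keeps 23 columns → grid now 138
[2] z-view keeps 26 columns → grid now 99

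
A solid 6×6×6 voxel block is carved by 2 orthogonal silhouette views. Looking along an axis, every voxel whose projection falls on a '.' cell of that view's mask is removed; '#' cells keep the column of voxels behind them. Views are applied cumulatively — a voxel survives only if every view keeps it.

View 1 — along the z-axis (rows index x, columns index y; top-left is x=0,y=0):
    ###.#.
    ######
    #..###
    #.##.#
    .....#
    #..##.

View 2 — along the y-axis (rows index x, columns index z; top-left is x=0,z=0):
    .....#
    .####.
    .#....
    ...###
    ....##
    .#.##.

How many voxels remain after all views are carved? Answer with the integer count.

|visual hull| = 55

full grid |V| = 216
carve view 1 (along z, XY-mask fill 22/36): 132 voxels remain
carve view 2 (along y, XZ-mask fill 14/36): 55 voxels remain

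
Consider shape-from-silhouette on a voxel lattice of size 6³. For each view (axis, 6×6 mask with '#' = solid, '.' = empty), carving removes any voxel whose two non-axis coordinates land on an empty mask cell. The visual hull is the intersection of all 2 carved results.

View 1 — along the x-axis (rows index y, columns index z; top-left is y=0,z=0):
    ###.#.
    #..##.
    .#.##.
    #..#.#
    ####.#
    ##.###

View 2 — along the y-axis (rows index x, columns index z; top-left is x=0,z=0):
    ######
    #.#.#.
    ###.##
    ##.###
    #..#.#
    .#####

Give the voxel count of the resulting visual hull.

full grid |V| = 216
after view 1 [x-axis, 23 of 36 cells solid] → remaining = 138
after view 2 [y-axis, 27 of 36 cells solid] → remaining = 104

voxel count = 104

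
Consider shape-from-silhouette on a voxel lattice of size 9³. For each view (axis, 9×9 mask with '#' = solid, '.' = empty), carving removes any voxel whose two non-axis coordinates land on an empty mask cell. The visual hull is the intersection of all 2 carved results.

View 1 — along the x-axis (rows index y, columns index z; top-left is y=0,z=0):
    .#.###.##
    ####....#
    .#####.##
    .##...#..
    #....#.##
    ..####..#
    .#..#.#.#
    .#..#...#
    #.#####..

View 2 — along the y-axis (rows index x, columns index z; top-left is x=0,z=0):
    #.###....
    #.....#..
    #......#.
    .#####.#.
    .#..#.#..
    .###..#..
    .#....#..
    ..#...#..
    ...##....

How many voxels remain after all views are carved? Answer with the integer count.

remaining voxels: 123

start: 9×9×9 = 729 voxels
[1] x-view keeps 43 columns → grid now 387
[2] y-view keeps 27 columns → grid now 123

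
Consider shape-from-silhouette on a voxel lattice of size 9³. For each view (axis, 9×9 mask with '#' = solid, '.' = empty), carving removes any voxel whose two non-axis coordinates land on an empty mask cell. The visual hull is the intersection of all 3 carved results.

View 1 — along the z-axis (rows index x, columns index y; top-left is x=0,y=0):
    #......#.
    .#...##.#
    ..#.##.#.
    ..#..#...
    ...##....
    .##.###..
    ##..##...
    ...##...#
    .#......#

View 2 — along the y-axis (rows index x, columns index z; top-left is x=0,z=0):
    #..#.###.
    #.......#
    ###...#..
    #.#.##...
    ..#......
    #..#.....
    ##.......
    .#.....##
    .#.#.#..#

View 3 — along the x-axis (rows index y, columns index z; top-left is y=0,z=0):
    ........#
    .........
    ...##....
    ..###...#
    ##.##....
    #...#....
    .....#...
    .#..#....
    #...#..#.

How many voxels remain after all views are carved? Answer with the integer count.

full grid |V| = 729
[1] z-view keeps 28 columns → grid now 252
[2] y-view keeps 27 columns → grid now 79
[3] x-view keeps 19 columns → grid now 20

remaining voxels: 20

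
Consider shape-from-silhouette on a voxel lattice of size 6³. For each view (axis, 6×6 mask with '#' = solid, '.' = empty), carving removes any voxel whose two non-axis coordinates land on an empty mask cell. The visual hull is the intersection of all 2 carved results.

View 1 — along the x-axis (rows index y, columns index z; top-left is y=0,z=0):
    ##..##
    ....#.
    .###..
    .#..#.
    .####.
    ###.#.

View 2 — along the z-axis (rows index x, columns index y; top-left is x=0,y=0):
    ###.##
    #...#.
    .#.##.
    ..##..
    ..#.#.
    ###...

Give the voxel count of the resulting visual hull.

voxel count = 51

start: 6×6×6 = 216 voxels
step 1: project along x, AND mask (18/36) → |grid| = 108
step 2: project along z, AND mask (17/36) → |grid| = 51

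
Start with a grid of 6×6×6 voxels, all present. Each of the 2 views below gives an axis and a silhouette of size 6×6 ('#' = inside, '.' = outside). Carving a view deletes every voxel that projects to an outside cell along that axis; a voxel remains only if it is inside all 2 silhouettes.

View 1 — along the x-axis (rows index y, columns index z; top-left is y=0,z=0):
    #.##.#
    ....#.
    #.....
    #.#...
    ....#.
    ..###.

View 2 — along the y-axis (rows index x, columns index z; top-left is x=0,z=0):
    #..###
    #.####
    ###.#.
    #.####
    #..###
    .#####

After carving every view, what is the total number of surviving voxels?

|visual hull| = 60

full grid |V| = 216
carve view 1 (along x, YZ-mask fill 12/36): 72 voxels remain
carve view 2 (along y, XZ-mask fill 27/36): 60 voxels remain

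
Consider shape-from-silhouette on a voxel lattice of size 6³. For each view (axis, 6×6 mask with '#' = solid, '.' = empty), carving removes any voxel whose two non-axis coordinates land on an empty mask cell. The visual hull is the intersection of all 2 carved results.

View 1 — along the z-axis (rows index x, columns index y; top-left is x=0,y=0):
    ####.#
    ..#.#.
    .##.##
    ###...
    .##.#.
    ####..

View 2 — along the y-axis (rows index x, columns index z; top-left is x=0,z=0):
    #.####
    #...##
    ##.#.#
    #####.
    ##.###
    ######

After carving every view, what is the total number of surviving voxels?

remaining voxels: 101

initial block: 6^3 = 216
step 1: project along z, AND mask (21/36) → |grid| = 126
step 2: project along y, AND mask (28/36) → |grid| = 101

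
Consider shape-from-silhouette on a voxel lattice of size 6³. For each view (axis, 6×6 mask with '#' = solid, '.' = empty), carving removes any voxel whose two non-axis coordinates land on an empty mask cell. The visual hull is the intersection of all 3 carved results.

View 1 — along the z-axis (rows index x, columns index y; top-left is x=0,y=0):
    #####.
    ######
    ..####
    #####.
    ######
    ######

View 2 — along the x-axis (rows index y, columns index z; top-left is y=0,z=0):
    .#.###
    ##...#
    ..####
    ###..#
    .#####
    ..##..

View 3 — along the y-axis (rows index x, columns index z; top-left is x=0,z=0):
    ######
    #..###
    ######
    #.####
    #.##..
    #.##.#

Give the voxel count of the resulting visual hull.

|visual hull| = 90

before carving: 216 voxels (6×6×6)
after view 1 [z-axis, 32 of 36 cells solid] → remaining = 192
after view 2 [x-axis, 22 of 36 cells solid] → remaining = 121
after view 3 [y-axis, 28 of 36 cells solid] → remaining = 90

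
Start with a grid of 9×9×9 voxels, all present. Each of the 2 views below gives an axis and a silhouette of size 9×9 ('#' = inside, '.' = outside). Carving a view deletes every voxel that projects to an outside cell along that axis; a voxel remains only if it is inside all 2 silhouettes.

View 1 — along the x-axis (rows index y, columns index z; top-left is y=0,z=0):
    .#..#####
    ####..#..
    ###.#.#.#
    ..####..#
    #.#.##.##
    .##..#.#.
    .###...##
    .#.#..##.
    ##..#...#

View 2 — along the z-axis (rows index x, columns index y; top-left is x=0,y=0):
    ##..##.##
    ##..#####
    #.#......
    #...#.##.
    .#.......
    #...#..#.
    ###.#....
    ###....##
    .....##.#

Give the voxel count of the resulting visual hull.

voxel count = 178

initial block: 9^3 = 729
carve view 1 (along x, YZ-mask fill 45/81): 405 voxels remain
carve view 2 (along z, XY-mask fill 35/81): 178 voxels remain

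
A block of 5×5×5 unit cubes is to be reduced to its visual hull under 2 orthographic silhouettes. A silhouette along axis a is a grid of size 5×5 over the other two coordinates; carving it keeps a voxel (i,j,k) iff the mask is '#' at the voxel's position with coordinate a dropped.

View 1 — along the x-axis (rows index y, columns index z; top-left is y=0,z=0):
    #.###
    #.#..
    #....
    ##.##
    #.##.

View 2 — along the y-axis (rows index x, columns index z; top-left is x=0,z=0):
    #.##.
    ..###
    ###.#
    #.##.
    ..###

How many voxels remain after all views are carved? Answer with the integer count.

before carving: 125 voxels (5×5×5)
V1 x: intersect with YZ mask (14 set) -- 70 left
V2 y: intersect with XZ mask (16 set) -- 49 left

|visual hull| = 49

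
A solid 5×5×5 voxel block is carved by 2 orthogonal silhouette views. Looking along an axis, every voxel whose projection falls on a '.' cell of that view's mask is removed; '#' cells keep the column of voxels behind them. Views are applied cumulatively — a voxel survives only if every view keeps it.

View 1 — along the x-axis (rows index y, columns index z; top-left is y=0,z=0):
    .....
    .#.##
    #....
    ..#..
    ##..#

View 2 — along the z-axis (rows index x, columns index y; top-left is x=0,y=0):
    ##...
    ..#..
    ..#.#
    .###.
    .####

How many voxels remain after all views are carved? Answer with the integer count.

full grid |V| = 125
carve view 1 (along x, YZ-mask fill 8/25): 40 voxels remain
carve view 2 (along z, XY-mask fill 12/25): 21 voxels remain

remaining voxels: 21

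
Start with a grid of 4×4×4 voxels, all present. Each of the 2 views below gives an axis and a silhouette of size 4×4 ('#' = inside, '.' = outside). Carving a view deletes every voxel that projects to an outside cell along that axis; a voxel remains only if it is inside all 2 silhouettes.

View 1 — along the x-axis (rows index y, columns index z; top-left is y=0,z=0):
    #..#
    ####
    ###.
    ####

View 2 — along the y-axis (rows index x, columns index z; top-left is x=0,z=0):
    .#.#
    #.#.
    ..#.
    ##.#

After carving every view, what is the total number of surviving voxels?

26 voxels

start: 4×4×4 = 64 voxels
[1] x-view keeps 13 columns → grid now 52
[2] y-view keeps 8 columns → grid now 26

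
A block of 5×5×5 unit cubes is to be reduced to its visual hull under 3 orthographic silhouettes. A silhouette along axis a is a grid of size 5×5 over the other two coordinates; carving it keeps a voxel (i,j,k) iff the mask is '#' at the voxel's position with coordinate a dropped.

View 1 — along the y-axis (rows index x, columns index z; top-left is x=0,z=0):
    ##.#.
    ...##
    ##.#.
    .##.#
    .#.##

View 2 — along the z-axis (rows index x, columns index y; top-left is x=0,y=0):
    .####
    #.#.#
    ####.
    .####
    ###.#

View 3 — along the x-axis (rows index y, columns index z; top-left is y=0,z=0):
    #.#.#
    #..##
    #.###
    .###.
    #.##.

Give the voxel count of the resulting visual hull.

remaining voxels: 31

before carving: 125 voxels (5×5×5)
step 1: project along y, AND mask (14/25) → |grid| = 70
step 2: project along z, AND mask (19/25) → |grid| = 54
step 3: project along x, AND mask (16/25) → |grid| = 31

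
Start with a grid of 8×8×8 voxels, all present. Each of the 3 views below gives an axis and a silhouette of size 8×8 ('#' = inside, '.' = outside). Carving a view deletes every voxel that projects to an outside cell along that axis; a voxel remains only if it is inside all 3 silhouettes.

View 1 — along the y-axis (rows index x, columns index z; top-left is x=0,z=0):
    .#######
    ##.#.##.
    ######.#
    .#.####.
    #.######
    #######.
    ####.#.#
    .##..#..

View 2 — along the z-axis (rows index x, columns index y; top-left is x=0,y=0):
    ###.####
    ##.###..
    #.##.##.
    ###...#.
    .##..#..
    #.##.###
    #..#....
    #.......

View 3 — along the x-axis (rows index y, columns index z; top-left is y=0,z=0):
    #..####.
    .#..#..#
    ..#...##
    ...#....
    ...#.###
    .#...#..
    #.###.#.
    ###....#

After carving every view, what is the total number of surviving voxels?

start: 8×8×8 = 512 voxels
step 1: project along y, AND mask (47/64) → |grid| = 376
step 2: project along z, AND mask (33/64) → |grid| = 207
step 3: project along x, AND mask (27/64) → |grid| = 86

|visual hull| = 86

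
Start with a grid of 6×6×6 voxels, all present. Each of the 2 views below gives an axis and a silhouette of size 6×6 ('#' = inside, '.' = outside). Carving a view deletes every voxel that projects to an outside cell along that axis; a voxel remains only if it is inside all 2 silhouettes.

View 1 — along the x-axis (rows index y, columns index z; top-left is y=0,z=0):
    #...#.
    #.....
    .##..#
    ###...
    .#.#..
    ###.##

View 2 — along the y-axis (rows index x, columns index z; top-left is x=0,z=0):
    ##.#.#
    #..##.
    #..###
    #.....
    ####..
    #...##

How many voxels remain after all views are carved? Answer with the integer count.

full grid |V| = 216
step 1: project along x, AND mask (16/36) → |grid| = 96
step 2: project along y, AND mask (19/36) → |grid| = 51

51 voxels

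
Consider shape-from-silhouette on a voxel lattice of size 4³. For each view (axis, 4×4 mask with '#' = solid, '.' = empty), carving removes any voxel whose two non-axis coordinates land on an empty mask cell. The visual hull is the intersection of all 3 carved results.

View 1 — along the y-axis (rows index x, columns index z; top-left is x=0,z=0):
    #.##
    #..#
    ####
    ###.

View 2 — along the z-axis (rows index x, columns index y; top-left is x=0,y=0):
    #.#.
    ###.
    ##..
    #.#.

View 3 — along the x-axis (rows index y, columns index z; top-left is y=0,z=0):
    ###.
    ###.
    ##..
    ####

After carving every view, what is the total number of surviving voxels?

remaining voxels: 17

initial block: 4^3 = 64
[1] y-view keeps 12 columns → grid now 48
[2] z-view keeps 9 columns → grid now 26
[3] x-view keeps 12 columns → grid now 17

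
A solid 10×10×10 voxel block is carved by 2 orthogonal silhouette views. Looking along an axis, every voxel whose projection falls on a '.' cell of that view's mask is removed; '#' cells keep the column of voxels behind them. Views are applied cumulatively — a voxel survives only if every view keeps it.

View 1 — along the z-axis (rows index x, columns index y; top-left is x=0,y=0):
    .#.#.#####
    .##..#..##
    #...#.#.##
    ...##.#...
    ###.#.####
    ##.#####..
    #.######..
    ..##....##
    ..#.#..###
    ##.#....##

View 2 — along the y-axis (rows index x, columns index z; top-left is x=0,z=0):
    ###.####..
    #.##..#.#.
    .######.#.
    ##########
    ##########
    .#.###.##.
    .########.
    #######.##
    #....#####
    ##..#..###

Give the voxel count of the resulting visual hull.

full grid |V| = 1000
[1] z-view keeps 56 columns → grid now 560
[2] y-view keeps 74 columns → grid now 413

413 voxels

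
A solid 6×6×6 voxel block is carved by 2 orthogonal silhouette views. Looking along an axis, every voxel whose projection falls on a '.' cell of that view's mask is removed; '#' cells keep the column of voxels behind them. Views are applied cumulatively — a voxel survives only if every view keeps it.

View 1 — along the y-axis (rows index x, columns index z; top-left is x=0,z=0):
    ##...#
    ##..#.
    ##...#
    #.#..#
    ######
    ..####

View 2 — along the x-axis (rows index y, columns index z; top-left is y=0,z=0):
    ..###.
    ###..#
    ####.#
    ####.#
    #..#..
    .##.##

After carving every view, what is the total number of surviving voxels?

85 voxels

full grid |V| = 216
step 1: project along y, AND mask (22/36) → |grid| = 132
step 2: project along x, AND mask (23/36) → |grid| = 85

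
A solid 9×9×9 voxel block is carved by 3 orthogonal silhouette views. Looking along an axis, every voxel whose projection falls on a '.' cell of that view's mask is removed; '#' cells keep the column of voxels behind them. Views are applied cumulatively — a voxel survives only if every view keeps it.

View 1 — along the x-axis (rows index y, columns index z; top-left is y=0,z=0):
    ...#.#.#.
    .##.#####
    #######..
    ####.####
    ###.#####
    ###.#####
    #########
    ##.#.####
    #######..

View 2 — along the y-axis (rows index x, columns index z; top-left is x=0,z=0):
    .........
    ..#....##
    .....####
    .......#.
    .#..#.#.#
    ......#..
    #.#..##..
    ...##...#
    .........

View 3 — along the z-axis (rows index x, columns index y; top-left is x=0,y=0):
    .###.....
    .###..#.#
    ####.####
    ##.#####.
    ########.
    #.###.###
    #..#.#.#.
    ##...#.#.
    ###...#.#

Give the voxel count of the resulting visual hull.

initial block: 9^3 = 729
step 1: project along x, AND mask (64/81) → |grid| = 576
step 2: project along y, AND mask (20/81) → |grid| = 142
step 3: project along z, AND mask (51/81) → |grid| = 94

|visual hull| = 94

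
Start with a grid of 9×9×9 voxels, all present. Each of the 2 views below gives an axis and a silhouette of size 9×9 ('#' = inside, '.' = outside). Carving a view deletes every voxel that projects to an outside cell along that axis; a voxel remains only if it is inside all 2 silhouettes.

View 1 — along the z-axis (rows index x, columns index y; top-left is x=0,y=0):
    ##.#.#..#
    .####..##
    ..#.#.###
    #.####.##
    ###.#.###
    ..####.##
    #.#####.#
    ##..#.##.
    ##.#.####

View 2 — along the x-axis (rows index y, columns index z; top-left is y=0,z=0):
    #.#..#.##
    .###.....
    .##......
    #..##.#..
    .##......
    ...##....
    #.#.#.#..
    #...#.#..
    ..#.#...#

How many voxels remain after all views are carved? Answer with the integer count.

remaining voxels: 170

before carving: 729 voxels (9×9×9)
  1. axis=2 (XY plane), |mask|=55  ⇒  voxels=495
  2. axis=0 (YZ plane), |mask|=28  ⇒  voxels=170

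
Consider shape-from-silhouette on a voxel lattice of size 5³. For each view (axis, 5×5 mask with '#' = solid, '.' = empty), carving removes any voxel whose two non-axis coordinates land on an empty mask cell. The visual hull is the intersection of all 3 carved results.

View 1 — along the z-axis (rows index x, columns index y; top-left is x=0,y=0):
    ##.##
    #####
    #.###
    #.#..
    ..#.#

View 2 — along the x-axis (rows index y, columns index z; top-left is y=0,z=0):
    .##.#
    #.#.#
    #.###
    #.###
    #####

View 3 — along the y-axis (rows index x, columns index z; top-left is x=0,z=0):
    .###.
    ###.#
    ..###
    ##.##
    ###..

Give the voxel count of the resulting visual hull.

before carving: 125 voxels (5×5×5)
V1 z: intersect with XY mask (17 set) -- 85 left
V2 x: intersect with YZ mask (19 set) -- 66 left
V3 y: intersect with XZ mask (17 set) -- 45 left

|visual hull| = 45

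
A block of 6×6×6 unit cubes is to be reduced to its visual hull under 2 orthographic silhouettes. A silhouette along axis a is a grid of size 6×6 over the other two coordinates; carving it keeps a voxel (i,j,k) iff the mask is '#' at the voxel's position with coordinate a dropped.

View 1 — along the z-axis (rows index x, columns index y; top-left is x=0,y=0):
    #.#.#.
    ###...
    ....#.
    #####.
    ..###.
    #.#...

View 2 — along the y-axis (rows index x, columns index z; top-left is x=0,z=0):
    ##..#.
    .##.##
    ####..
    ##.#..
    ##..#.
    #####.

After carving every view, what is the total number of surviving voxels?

remaining voxels: 59

full grid |V| = 216
carve view 1 (along z, XY-mask fill 17/36): 102 voxels remain
carve view 2 (along y, XZ-mask fill 22/36): 59 voxels remain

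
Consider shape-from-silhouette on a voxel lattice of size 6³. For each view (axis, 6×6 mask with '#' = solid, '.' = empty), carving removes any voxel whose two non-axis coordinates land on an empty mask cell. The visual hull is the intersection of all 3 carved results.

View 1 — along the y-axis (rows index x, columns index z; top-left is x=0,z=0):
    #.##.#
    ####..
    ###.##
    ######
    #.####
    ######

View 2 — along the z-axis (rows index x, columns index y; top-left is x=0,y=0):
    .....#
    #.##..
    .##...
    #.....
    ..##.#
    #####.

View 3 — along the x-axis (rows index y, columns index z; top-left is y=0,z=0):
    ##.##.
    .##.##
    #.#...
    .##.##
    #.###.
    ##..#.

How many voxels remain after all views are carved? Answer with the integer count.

before carving: 216 voxels (6×6×6)
step 1: project along y, AND mask (30/36) → |grid| = 180
step 2: project along z, AND mask (15/36) → |grid| = 77
step 3: project along x, AND mask (21/36) → |grid| = 43

remaining voxels: 43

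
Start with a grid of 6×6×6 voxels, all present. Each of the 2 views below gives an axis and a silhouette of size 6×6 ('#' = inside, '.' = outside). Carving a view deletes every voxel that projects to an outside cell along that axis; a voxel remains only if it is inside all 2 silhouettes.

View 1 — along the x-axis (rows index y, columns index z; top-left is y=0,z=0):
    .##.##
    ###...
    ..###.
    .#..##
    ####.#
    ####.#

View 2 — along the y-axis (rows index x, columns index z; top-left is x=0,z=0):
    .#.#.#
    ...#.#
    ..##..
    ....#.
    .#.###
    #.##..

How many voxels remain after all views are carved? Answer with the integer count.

56 voxels

initial block: 6^3 = 216
carve view 1 (along x, YZ-mask fill 23/36): 138 voxels remain
carve view 2 (along y, XZ-mask fill 15/36): 56 voxels remain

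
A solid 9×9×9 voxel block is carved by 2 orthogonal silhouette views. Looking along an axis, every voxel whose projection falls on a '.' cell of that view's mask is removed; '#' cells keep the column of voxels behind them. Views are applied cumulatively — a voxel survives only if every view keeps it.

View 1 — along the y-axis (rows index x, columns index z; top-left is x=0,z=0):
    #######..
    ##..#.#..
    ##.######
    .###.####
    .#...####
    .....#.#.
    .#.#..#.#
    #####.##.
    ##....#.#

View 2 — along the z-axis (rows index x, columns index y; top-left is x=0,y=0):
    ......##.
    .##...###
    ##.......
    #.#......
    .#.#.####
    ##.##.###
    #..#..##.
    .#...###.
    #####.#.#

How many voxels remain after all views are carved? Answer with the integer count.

|visual hull| = 180

start: 9×9×9 = 729 voxels
  1. axis=1 (XZ plane), |mask|=48  ⇒  voxels=432
  2. axis=2 (XY plane), |mask|=39  ⇒  voxels=180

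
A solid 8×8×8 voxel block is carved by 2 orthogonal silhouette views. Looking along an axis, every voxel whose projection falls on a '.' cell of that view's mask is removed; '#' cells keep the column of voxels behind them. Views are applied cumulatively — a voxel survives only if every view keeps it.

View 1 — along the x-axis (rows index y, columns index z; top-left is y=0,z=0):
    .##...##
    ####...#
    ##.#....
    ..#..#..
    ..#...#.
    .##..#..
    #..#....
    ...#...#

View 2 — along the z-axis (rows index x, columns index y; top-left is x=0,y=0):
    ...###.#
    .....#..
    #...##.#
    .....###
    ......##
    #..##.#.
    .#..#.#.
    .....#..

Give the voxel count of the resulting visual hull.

full grid |V| = 512
  1. axis=0 (YZ plane), |mask|=23  ⇒  voxels=184
  2. axis=2 (XY plane), |mask|=22  ⇒  voxels=56

remaining voxels: 56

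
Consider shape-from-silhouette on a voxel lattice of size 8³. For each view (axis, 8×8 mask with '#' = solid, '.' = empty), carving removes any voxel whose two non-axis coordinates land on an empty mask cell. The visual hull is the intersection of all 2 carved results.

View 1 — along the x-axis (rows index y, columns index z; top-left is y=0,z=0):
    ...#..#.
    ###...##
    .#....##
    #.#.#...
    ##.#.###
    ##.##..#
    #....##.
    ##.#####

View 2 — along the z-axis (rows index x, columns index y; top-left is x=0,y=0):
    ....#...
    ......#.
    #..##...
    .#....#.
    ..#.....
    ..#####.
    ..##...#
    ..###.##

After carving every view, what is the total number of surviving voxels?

before carving: 512 voxels (8×8×8)
carve view 1 (along x, YZ-mask fill 34/64): 272 voxels remain
carve view 2 (along z, XY-mask fill 21/64): 86 voxels remain

86 voxels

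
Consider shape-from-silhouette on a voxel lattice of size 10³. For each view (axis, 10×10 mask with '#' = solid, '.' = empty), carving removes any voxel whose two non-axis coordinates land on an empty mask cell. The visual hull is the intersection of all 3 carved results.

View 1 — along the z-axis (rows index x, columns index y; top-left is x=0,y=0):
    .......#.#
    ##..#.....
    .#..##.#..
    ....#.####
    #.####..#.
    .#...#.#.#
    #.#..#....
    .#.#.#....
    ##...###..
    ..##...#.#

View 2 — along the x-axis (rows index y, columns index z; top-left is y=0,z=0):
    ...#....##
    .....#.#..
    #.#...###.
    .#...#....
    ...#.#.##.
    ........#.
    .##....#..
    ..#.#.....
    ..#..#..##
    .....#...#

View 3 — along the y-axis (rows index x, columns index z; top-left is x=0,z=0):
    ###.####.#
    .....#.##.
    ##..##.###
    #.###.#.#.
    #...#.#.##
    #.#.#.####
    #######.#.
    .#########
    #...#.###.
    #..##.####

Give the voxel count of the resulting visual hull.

|visual hull| = 61

initial block: 10^3 = 1000
[1] z-view keeps 39 columns → grid now 390
[2] x-view keeps 28 columns → grid now 99
[3] y-view keeps 65 columns → grid now 61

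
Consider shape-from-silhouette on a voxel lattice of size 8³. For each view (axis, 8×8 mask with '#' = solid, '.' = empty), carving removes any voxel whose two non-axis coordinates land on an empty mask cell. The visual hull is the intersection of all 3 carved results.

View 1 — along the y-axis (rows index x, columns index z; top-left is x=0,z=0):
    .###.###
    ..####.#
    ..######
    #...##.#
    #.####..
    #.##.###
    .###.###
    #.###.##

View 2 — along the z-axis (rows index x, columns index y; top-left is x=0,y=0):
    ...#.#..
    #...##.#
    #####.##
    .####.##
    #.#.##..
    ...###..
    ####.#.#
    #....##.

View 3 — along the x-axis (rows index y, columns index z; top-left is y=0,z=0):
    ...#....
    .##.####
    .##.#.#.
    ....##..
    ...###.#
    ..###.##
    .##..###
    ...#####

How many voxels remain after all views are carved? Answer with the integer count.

start: 8×8×8 = 512 voxels
step 1: project along y, AND mask (44/64) → |grid| = 352
step 2: project along z, AND mask (35/64) → |grid| = 190
step 3: project along x, AND mask (32/64) → |grid| = 100

100 voxels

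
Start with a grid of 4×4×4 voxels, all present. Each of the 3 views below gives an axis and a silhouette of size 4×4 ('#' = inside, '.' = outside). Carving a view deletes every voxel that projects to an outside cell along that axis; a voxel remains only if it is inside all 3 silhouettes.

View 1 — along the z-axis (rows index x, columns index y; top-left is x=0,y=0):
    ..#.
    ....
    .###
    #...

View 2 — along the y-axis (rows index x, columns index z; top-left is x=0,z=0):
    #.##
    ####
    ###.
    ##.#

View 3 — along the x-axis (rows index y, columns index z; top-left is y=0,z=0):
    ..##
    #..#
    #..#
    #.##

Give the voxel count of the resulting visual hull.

voxel count = 7

before carving: 64 voxels (4×4×4)
V1 z: intersect with XY mask (5 set) -- 20 left
V2 y: intersect with XZ mask (13 set) -- 15 left
V3 x: intersect with YZ mask (9 set) -- 7 left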